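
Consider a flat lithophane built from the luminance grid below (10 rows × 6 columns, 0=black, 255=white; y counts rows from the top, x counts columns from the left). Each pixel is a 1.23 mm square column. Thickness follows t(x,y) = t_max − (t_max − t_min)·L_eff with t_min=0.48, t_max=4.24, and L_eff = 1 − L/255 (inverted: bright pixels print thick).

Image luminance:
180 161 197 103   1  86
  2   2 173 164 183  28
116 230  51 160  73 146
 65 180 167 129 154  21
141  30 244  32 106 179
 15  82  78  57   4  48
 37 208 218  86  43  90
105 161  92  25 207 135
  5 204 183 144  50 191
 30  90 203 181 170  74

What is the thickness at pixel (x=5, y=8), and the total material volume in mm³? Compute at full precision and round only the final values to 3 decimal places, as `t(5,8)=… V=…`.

t(5,8)=3.296 V=193.480

span = t_max - t_min = 4.24 - 0.48 = 3.760
L(5,8) = 191, L_eff = 1 - 191/255 = 0.250980 (inverted)
t(5,8) = 4.24 - 3.760·0.250980 = 3.296
Σt over all 10·6 pixels = 54352/425 ≈ 127.8870588
V = pitch²·Σt = 1.23²·54352/425 = 193.480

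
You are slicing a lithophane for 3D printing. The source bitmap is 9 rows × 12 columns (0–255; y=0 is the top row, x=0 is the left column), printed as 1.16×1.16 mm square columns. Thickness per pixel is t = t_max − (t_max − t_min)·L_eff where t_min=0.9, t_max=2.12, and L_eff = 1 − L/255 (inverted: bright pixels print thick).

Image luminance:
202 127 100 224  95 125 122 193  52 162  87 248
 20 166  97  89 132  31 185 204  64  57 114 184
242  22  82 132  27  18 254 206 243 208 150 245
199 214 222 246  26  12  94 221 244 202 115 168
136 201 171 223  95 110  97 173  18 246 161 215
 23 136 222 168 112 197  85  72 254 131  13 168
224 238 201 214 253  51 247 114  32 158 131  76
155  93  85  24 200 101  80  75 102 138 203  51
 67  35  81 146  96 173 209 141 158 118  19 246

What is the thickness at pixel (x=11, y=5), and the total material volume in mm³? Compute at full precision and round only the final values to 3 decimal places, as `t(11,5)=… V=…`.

span = t_max - t_min = 2.12 - 0.9 = 1.220
L(11,5) = 168, L_eff = 1 - 168/255 = 0.341176 (inverted)
t(11,5) = 2.12 - 1.220·0.341176 = 1.704
Σt over all 9·12 pixels = 1078187/6375 ≈ 169.1273725
V = pitch²·Σt = 1.16²·1078187/6375 = 227.578

t(11,5)=1.704 V=227.578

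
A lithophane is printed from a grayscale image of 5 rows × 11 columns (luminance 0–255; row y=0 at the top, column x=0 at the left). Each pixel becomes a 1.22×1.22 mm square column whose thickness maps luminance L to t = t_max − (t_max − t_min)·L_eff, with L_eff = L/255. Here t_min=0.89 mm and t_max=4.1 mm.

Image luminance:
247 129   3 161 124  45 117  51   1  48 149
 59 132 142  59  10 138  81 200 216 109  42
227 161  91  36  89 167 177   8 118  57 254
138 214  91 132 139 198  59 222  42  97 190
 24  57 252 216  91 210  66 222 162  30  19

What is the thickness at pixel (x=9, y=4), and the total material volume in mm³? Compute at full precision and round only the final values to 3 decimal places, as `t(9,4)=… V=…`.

t(9,4)=3.722 V=213.492

span = t_max - t_min = 4.1 - 0.89 = 3.210
L(9,4) = 30, L_eff = 30/255 = 0.117647
t(9,4) = 4.1 - 3.210·0.117647 = 3.722
Σt over all 5·11 pixels = 1219217/8500 ≈ 143.4372941
V = pitch²·Σt = 1.22²·1219217/8500 = 213.492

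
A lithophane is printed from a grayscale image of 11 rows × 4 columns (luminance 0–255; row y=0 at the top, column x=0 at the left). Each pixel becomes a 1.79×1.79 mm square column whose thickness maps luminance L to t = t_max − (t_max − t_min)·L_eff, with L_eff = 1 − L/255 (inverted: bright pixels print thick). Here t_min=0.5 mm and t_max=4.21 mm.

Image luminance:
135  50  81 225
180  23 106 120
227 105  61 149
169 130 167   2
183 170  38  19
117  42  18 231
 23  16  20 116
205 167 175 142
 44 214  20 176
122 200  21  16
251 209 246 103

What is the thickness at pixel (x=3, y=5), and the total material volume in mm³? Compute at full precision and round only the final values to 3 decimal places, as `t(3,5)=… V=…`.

span = t_max - t_min = 4.21 - 0.5 = 3.710
L(3,5) = 231, L_eff = 1 - 231/255 = 0.094118 (inverted)
t(3,5) = 4.21 - 3.710·0.094118 = 3.861
Σt over all 11·4 pixels = 1251407/12750 ≈ 98.1495686
V = pitch²·Σt = 1.79²·1251407/12750 = 314.481

t(3,5)=3.861 V=314.481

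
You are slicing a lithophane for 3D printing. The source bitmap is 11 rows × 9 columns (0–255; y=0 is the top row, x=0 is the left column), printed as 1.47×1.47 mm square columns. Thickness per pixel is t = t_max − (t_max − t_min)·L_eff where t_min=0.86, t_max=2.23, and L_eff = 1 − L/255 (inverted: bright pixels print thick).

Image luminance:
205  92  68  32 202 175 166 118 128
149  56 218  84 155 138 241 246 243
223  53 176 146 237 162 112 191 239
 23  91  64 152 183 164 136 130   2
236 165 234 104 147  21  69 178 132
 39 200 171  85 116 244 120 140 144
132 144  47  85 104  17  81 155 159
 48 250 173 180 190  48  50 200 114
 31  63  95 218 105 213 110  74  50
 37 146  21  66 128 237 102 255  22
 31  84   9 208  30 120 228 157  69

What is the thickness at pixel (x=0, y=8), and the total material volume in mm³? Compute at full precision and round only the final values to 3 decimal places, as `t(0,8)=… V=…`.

t(0,8)=1.027 V=332.941

span = t_max - t_min = 2.23 - 0.86 = 1.370
L(0,8) = 31, L_eff = 1 - 31/255 = 0.878431 (inverted)
t(0,8) = 2.23 - 1.370·0.878431 = 1.027
Σt over all 11·9 pixels = 1309639/8500 ≈ 154.0751765
V = pitch²·Σt = 1.47²·1309639/8500 = 332.941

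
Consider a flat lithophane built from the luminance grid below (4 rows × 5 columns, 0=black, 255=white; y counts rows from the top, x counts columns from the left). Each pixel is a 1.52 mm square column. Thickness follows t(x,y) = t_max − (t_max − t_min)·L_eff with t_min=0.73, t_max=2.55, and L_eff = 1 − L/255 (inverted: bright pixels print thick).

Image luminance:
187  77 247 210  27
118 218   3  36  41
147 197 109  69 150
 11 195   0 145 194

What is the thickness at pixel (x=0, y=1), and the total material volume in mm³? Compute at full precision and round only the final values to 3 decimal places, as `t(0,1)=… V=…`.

span = t_max - t_min = 2.55 - 0.73 = 1.820
L(0,1) = 118, L_eff = 1 - 118/255 = 0.537255 (inverted)
t(0,1) = 2.55 - 1.820·0.537255 = 1.572
Σt over all 4·5 pixels = 402821/12750 ≈ 31.5938039
V = pitch²·Σt = 1.52²·402821/12750 = 72.994

t(0,1)=1.572 V=72.994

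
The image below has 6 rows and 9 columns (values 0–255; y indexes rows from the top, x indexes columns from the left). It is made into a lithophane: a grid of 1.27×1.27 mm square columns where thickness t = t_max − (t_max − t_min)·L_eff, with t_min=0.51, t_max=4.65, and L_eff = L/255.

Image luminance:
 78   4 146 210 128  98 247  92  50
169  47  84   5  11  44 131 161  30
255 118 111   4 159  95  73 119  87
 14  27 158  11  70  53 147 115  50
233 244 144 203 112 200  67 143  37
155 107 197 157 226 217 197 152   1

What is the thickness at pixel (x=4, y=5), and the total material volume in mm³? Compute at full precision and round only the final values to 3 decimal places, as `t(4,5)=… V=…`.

t(4,5)=0.981 V=242.830

span = t_max - t_min = 4.65 - 0.51 = 4.140
L(4,5) = 226, L_eff = 226/255 = 0.886275
t(4,5) = 4.65 - 4.140·0.886275 = 0.981
Σt over all 6·9 pixels = 319929/2125 ≈ 150.5548235
V = pitch²·Σt = 1.27²·319929/2125 = 242.830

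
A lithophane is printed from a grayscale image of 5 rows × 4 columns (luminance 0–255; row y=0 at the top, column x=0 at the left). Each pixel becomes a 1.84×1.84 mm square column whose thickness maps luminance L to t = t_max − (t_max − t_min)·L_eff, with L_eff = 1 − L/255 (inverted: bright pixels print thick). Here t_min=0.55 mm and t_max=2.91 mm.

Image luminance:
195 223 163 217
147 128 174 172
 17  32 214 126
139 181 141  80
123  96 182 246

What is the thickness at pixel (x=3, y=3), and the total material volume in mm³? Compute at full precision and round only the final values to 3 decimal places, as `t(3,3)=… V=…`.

span = t_max - t_min = 2.91 - 0.55 = 2.360
L(3,3) = 80, L_eff = 1 - 80/255 = 0.686275 (inverted)
t(3,3) = 2.91 - 2.360·0.686275 = 1.290
Σt over all 5·4 pixels = 246889/6375 ≈ 38.7276863
V = pitch²·Σt = 1.84²·246889/6375 = 131.116

t(3,3)=1.290 V=131.116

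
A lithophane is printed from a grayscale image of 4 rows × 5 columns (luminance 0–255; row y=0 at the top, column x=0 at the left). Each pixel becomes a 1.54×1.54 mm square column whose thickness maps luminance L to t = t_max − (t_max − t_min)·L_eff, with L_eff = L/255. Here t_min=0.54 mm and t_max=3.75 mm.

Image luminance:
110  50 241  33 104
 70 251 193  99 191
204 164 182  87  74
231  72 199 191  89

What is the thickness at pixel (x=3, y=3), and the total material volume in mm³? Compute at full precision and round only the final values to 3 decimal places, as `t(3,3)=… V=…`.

t(3,3)=1.346 V=93.233

span = t_max - t_min = 3.75 - 0.54 = 3.210
L(3,3) = 191, L_eff = 191/255 = 0.749020
t(3,3) = 3.75 - 3.210·0.749020 = 1.346
Σt over all 4·5 pixels = 66831/1700 ≈ 39.3123529
V = pitch²·Σt = 1.54²·66831/1700 = 93.233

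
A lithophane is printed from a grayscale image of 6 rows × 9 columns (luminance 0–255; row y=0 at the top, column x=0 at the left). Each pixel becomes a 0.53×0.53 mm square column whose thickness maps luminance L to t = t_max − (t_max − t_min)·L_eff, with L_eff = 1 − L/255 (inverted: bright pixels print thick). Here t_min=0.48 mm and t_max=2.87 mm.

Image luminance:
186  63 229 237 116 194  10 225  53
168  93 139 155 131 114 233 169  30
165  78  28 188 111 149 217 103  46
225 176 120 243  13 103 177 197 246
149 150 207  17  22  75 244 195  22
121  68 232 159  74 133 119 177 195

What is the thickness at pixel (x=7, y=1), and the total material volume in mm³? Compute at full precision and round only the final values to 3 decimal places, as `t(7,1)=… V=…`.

span = t_max - t_min = 2.87 - 0.48 = 2.390
L(7,1) = 169, L_eff = 1 - 169/255 = 0.337255 (inverted)
t(7,1) = 2.87 - 2.390·0.337255 = 2.064
Σt over all 6·9 pixels = 2450831/25500 ≈ 96.1110196
V = pitch²·Σt = 0.53²·2450831/25500 = 26.998

t(7,1)=2.064 V=26.998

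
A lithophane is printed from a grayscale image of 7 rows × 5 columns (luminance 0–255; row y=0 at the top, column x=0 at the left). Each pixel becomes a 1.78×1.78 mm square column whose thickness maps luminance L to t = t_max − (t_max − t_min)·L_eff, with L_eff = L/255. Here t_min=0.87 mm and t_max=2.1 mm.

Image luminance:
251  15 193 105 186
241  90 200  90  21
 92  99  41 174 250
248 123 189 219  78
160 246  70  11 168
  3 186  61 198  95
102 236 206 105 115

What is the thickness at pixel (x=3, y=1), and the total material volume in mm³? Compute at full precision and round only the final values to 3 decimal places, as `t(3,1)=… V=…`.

span = t_max - t_min = 2.1 - 0.87 = 1.230
L(3,1) = 90, L_eff = 90/255 = 0.352941
t(3,1) = 2.1 - 1.230·0.352941 = 1.666
Σt over all 7·5 pixels = 425203/8500 ≈ 50.0238824
V = pitch²·Σt = 1.78²·425203/8500 = 158.496

t(3,1)=1.666 V=158.496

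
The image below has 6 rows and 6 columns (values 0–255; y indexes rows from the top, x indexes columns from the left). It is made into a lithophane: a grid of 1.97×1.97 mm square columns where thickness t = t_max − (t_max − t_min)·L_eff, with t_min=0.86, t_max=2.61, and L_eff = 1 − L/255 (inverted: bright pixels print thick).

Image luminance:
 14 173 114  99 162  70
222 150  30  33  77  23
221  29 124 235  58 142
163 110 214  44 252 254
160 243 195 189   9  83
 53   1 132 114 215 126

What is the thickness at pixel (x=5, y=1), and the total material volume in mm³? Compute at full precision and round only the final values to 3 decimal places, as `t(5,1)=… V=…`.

span = t_max - t_min = 2.61 - 0.86 = 1.750
L(5,1) = 23, L_eff = 1 - 23/255 = 0.909804 (inverted)
t(5,1) = 2.61 - 1.750·0.909804 = 1.018
Σt over all 6·6 pixels = 105517/1700 ≈ 62.0688235
V = pitch²·Σt = 1.97²·105517/1700 = 240.883

t(5,1)=1.018 V=240.883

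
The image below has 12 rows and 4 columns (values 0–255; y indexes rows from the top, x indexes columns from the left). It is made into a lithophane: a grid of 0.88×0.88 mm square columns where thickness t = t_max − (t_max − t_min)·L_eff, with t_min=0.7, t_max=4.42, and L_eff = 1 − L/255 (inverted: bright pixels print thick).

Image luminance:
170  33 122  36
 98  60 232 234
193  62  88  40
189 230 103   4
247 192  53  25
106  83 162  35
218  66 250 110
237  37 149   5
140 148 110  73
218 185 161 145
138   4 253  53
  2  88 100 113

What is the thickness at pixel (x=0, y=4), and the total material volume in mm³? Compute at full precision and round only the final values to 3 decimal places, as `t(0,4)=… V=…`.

span = t_max - t_min = 4.42 - 0.7 = 3.720
L(0,4) = 247, L_eff = 1 - 247/255 = 0.031373 (inverted)
t(0,4) = 4.42 - 3.720·0.031373 = 4.303
Σt over all 12·4 pixels = 10048/85 ≈ 118.2117647
V = pitch²·Σt = 0.88²·10048/85 = 91.543

t(0,4)=4.303 V=91.543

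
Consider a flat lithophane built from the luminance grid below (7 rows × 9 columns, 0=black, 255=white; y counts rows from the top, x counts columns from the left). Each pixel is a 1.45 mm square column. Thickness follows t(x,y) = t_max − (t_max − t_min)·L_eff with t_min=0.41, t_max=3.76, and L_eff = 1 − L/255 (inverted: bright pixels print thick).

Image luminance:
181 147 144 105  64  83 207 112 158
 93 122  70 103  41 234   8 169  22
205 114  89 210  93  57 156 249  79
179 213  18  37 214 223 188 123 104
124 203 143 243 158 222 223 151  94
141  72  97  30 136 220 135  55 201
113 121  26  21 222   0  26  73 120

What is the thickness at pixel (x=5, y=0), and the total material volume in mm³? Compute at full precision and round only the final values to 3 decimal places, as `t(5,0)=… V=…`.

span = t_max - t_min = 3.76 - 0.41 = 3.350
L(5,0) = 83, L_eff = 1 - 83/255 = 0.674510 (inverted)
t(5,0) = 3.76 - 3.350·0.674510 = 1.500
Σt over all 7·9 pixels = 666661/5100 ≈ 130.7178431
V = pitch²·Σt = 1.45²·666661/5100 = 274.834

t(5,0)=1.500 V=274.834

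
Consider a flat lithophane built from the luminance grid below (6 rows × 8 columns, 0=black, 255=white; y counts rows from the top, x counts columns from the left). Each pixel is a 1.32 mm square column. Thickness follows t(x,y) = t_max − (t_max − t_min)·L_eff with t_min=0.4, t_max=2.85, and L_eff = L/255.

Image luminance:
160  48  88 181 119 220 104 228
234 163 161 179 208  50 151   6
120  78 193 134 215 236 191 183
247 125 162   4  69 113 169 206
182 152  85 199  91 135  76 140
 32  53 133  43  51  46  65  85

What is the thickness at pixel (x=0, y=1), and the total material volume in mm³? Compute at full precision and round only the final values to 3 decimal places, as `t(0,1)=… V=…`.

t(0,1)=0.602 V=132.676

span = t_max - t_min = 2.85 - 0.4 = 2.450
L(0,1) = 234, L_eff = 234/255 = 0.917647
t(0,1) = 2.85 - 2.450·0.917647 = 0.602
Σt over all 6·8 pixels = 388343/5100 ≈ 76.1456863
V = pitch²·Σt = 1.32²·388343/5100 = 132.676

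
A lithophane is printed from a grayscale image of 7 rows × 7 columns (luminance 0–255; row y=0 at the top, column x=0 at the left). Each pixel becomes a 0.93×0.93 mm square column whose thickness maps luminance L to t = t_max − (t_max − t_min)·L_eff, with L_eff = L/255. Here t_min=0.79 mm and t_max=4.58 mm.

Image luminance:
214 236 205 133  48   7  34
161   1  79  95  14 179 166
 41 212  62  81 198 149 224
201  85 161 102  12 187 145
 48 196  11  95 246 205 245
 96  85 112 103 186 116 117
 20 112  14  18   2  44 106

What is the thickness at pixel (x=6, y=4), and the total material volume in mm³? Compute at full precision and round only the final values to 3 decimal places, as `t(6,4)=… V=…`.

t(6,4)=0.939 V=121.998

span = t_max - t_min = 4.58 - 0.79 = 3.790
L(6,4) = 245, L_eff = 245/255 = 0.960784
t(6,4) = 4.58 - 3.790·0.960784 = 0.939
Σt over all 7·7 pixels = 3596899/25500 ≈ 141.0548627
V = pitch²·Σt = 0.93²·3596899/25500 = 121.998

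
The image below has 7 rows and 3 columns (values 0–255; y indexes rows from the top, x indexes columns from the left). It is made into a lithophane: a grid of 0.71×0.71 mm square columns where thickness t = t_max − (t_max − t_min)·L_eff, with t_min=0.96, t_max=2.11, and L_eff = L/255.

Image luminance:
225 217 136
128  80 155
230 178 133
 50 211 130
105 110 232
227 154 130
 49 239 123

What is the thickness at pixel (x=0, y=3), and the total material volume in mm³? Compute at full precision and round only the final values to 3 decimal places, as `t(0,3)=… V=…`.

t(0,3)=1.885 V=14.966

span = t_max - t_min = 2.11 - 0.96 = 1.150
L(0,3) = 50, L_eff = 50/255 = 0.196078
t(0,3) = 2.11 - 1.150·0.196078 = 1.885
Σt over all 7·3 pixels = 30283/1020 ≈ 29.6892157
V = pitch²·Σt = 0.71²·30283/1020 = 14.966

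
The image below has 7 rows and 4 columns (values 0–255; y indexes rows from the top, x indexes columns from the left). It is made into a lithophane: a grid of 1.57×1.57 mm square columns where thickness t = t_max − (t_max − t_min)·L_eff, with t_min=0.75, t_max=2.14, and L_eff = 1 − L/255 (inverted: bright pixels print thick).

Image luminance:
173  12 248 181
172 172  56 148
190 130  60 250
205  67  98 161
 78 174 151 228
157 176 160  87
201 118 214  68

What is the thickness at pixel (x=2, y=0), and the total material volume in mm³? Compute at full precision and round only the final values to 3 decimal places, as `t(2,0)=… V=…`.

span = t_max - t_min = 2.14 - 0.75 = 1.390
L(2,0) = 248, L_eff = 1 - 248/255 = 0.027451 (inverted)
t(2,0) = 2.14 - 1.390·0.027451 = 2.102
Σt over all 7·4 pixels = 222053/5100 ≈ 43.5398039
V = pitch²·Σt = 1.57²·222053/5100 = 107.321

t(2,0)=2.102 V=107.321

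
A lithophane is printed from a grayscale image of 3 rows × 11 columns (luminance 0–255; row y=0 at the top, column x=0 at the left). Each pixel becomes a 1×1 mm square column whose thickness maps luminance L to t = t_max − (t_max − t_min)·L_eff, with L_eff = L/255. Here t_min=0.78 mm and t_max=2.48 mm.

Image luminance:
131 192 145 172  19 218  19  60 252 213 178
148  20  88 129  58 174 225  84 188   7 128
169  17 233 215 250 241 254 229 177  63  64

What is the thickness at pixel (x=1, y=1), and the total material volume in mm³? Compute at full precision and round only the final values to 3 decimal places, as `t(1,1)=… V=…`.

span = t_max - t_min = 2.48 - 0.78 = 1.700
L(1,1) = 20, L_eff = 20/255 = 0.078431
t(1,1) = 2.48 - 1.700·0.078431 = 2.347
Σt over all 3·11 pixels = 3758/75 ≈ 50.1066667
V = pitch²·Σt = 1²·3758/75 = 50.107

t(1,1)=2.347 V=50.107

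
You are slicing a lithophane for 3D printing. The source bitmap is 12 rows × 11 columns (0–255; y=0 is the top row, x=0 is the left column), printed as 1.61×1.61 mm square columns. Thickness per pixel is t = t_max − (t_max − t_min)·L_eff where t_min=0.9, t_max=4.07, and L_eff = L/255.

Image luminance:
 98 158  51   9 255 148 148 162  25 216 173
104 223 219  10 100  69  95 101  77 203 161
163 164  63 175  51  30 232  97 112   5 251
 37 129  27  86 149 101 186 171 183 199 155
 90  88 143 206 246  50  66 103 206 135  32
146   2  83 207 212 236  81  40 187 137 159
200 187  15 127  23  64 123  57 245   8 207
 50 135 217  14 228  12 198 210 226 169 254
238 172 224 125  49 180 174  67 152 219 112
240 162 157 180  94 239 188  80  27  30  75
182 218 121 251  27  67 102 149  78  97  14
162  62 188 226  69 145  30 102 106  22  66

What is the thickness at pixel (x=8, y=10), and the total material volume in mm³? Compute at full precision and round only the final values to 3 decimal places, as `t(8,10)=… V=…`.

t(8,10)=3.100 V=842.753

span = t_max - t_min = 4.07 - 0.9 = 3.170
L(8,10) = 78, L_eff = 78/255 = 0.305882
t(8,10) = 4.07 - 3.170·0.305882 = 3.100
Σt over all 12·11 pixels = 8290649/25500 ≈ 325.1234902
V = pitch²·Σt = 1.61²·8290649/25500 = 842.753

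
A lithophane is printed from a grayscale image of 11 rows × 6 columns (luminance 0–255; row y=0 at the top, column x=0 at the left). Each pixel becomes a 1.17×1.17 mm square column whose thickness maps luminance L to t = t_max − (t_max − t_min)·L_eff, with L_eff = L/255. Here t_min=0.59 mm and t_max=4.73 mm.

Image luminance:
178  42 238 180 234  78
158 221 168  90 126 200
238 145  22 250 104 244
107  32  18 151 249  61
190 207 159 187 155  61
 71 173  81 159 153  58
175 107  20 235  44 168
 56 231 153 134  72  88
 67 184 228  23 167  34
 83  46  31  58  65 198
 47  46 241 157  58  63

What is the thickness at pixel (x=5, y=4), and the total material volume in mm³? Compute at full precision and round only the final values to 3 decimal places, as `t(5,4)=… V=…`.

t(5,4)=3.740 V=239.168

span = t_max - t_min = 4.73 - 0.59 = 4.140
L(5,4) = 61, L_eff = 61/255 = 0.239216
t(5,4) = 4.73 - 4.140·0.239216 = 3.740
Σt over all 11·6 pixels = 371271/2125 ≈ 174.7157647
V = pitch²·Σt = 1.17²·371271/2125 = 239.168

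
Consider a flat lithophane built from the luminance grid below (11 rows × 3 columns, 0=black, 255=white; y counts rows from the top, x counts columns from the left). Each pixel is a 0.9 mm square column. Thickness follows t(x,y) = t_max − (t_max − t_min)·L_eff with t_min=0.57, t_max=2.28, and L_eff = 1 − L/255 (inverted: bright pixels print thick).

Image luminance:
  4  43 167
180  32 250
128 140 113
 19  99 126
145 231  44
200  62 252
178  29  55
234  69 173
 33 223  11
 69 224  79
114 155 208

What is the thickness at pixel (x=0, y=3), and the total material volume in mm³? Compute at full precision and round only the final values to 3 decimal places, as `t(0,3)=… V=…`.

span = t_max - t_min = 2.28 - 0.57 = 1.710
L(0,3) = 19, L_eff = 1 - 19/255 = 0.925490 (inverted)
t(0,3) = 2.28 - 1.710·0.925490 = 0.697
Σt over all 11·3 pixels = 196479/4250 ≈ 46.2303529
V = pitch²·Σt = 0.9²·196479/4250 = 37.447

t(0,3)=0.697 V=37.447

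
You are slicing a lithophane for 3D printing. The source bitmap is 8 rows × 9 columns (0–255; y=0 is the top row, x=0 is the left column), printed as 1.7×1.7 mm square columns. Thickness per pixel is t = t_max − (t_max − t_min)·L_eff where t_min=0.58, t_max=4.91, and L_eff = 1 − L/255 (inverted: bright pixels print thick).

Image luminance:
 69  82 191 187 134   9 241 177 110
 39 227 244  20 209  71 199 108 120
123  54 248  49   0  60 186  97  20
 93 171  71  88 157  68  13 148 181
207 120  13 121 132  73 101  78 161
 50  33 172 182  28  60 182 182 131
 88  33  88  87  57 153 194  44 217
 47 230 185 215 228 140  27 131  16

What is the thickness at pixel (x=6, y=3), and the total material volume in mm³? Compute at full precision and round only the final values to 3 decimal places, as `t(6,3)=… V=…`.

t(6,3)=0.801 V=536.338

span = t_max - t_min = 4.91 - 0.58 = 4.330
L(6,3) = 13, L_eff = 1 - 13/255 = 0.949020 (inverted)
t(6,3) = 4.91 - 4.330·0.949020 = 0.801
Σt over all 8·9 pixels = 473239/2550 ≈ 185.5839216
V = pitch²·Σt = 1.7²·473239/2550 = 536.338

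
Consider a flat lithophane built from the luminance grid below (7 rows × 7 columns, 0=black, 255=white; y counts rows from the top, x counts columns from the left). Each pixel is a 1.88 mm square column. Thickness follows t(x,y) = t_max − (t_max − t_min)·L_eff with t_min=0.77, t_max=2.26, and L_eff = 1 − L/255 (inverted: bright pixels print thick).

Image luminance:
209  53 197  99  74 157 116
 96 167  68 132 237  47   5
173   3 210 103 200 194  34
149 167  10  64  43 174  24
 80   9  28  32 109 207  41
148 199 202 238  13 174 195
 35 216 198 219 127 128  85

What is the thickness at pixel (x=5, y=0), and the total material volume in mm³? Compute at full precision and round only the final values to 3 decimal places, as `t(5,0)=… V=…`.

t(5,0)=1.687 V=254.952

span = t_max - t_min = 2.26 - 0.77 = 1.490
L(5,0) = 157, L_eff = 1 - 157/255 = 0.384314 (inverted)
t(5,0) = 2.26 - 1.490·0.384314 = 1.687
Σt over all 7·7 pixels = 1839427/25500 ≈ 72.1343922
V = pitch²·Σt = 1.88²·1839427/25500 = 254.952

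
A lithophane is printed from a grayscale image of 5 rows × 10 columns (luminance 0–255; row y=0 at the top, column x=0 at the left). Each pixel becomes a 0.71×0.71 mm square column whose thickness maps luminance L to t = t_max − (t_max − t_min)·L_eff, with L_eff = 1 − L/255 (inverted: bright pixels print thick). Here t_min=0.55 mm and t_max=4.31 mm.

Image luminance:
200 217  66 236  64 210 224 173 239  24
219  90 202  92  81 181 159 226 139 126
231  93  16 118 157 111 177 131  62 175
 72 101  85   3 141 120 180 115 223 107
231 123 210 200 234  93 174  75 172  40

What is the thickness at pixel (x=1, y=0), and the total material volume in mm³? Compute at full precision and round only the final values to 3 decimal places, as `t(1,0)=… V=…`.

t(1,0)=3.750 V=66.920

span = t_max - t_min = 4.31 - 0.55 = 3.760
L(1,0) = 217, L_eff = 1 - 217/255 = 0.149020 (inverted)
t(1,0) = 4.31 - 3.760·0.149020 = 3.750
Σt over all 5·10 pixels = 1692569/12750 ≈ 132.7505098
V = pitch²·Σt = 0.71²·1692569/12750 = 66.920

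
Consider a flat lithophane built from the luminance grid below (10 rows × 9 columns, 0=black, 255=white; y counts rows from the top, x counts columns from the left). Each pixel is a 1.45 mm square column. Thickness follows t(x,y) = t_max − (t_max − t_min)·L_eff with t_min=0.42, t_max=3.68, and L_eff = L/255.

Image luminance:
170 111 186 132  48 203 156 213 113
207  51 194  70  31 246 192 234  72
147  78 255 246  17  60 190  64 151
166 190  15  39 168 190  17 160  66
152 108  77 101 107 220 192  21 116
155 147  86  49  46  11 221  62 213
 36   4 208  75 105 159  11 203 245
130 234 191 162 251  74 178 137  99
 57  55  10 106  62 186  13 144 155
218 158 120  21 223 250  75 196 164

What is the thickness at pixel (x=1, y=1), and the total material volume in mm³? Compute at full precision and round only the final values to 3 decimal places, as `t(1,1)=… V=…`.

span = t_max - t_min = 3.68 - 0.42 = 3.260
L(1,1) = 51, L_eff = 51/255 = 0.200000
t(1,1) = 3.68 - 3.260·0.200000 = 3.028
Σt over all 10·9 pixels = 2324339/12750 ≈ 182.3010980
V = pitch²·Σt = 1.45²·2324339/12750 = 383.288

t(1,1)=3.028 V=383.288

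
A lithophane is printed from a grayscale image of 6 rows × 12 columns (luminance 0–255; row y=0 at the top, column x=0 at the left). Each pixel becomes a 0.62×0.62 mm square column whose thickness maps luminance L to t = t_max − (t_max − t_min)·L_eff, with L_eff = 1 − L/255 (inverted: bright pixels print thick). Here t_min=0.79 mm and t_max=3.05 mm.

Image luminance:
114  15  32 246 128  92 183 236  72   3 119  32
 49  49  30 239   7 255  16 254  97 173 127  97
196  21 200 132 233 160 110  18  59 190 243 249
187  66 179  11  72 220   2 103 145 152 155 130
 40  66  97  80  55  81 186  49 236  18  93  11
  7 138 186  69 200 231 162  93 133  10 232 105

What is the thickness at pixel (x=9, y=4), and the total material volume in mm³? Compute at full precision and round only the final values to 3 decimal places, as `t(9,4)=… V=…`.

t(9,4)=0.950 V=50.741

span = t_max - t_min = 3.05 - 0.79 = 2.260
L(9,4) = 18, L_eff = 1 - 18/255 = 0.929412 (inverted)
t(9,4) = 3.05 - 2.260·0.929412 = 0.950
Σt over all 6·12 pixels = 841504/6375 ≈ 132.0006275
V = pitch²·Σt = 0.62²·841504/6375 = 50.741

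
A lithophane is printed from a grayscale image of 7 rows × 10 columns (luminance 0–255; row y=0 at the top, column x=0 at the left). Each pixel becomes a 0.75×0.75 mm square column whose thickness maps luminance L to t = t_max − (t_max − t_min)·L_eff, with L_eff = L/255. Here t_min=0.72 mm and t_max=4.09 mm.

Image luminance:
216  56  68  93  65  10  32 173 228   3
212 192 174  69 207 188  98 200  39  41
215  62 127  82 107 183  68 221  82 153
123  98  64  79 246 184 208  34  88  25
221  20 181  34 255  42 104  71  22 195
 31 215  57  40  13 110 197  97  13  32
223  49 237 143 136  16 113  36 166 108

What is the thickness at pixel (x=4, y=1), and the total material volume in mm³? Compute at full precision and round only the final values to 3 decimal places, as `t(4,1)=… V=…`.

span = t_max - t_min = 4.09 - 0.72 = 3.370
L(4,1) = 207, L_eff = 207/255 = 0.811765
t(4,1) = 4.09 - 3.370·0.811765 = 1.354
Σt over all 7·10 pixels = 13553/75 ≈ 180.7066667
V = pitch²·Σt = 0.75²·13553/75 = 101.648

t(4,1)=1.354 V=101.648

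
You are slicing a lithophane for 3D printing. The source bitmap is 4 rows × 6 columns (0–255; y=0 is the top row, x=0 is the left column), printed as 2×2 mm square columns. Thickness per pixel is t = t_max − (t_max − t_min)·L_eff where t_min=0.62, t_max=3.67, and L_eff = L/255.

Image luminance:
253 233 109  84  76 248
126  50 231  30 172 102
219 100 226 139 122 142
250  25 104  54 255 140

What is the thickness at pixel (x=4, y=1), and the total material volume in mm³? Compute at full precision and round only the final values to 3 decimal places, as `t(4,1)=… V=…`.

t(4,1)=1.613 V=185.347

span = t_max - t_min = 3.67 - 0.62 = 3.050
L(4,1) = 172, L_eff = 172/255 = 0.674510
t(4,1) = 3.67 - 3.050·0.674510 = 1.613
Σt over all 4·6 pixels = 118159/2550 ≈ 46.3368627
V = pitch²·Σt = 2²·118159/2550 = 185.347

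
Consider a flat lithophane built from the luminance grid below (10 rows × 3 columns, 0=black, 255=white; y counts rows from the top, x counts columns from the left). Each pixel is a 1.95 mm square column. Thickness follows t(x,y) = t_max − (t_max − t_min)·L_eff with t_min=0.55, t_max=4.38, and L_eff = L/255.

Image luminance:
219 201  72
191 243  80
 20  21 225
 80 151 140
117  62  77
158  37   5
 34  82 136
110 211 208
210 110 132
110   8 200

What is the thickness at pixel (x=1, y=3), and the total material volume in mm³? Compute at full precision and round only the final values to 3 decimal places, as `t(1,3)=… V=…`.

t(1,3)=2.112 V=291.189

span = t_max - t_min = 4.38 - 0.55 = 3.830
L(1,3) = 151, L_eff = 151/255 = 0.592157
t(1,3) = 4.38 - 3.830·0.592157 = 2.112
Σt over all 10·3 pixels = 7811/102 ≈ 76.5784314
V = pitch²·Σt = 1.95²·7811/102 = 291.189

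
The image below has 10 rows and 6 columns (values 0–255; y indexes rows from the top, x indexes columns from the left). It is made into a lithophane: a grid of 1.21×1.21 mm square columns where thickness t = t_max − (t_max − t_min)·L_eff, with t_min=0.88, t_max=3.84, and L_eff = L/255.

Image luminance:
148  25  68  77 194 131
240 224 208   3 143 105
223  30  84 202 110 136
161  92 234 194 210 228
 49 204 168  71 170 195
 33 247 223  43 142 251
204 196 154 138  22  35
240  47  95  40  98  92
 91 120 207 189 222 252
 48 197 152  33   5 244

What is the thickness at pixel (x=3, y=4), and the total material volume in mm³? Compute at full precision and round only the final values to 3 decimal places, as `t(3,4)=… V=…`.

span = t_max - t_min = 3.84 - 0.88 = 2.960
L(3,4) = 71, L_eff = 71/255 = 0.278431
t(3,4) = 3.84 - 2.960·0.278431 = 3.016
Σt over all 10·6 pixels = 848162/6375 ≈ 133.0450196
V = pitch²·Σt = 1.21²·848162/6375 = 194.791

t(3,4)=3.016 V=194.791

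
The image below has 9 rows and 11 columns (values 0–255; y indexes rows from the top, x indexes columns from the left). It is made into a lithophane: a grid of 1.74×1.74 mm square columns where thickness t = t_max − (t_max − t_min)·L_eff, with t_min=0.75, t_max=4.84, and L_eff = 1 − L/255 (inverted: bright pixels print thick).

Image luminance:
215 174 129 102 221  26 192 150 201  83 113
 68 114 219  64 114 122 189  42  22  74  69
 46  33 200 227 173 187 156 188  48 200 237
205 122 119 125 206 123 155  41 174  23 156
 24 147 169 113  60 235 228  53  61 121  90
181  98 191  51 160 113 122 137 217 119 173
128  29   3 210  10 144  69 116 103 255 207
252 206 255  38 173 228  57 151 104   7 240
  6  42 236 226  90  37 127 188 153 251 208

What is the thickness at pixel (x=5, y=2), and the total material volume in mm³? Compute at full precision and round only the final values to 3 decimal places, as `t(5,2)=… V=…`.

span = t_max - t_min = 4.84 - 0.75 = 4.090
L(5,2) = 187, L_eff = 1 - 187/255 = 0.266667 (inverted)
t(5,2) = 4.84 - 4.090·0.266667 = 3.749
Σt over all 9·11 pixels = 3658153/12750 ≈ 286.9139608
V = pitch²·Σt = 1.74²·3658153/12750 = 868.661

t(5,2)=3.749 V=868.661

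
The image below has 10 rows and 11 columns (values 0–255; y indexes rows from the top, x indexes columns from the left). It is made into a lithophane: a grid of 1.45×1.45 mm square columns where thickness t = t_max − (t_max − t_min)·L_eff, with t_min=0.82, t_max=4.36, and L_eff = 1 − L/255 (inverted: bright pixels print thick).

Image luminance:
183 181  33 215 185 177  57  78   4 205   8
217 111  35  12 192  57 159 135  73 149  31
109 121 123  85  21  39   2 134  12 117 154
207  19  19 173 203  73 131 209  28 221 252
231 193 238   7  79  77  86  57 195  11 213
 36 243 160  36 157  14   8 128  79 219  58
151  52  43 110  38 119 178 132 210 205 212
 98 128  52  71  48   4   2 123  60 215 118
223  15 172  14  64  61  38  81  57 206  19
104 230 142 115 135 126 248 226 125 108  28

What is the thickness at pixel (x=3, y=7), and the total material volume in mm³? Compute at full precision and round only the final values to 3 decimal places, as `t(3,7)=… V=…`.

t(3,7)=1.806 V=550.989

span = t_max - t_min = 4.36 - 0.82 = 3.540
L(3,7) = 71, L_eff = 1 - 71/255 = 0.721569 (inverted)
t(3,7) = 4.36 - 3.540·0.721569 = 1.806
Σt over all 10·11 pixels = 111377/425 ≈ 262.0635294
V = pitch²·Σt = 1.45²·111377/425 = 550.989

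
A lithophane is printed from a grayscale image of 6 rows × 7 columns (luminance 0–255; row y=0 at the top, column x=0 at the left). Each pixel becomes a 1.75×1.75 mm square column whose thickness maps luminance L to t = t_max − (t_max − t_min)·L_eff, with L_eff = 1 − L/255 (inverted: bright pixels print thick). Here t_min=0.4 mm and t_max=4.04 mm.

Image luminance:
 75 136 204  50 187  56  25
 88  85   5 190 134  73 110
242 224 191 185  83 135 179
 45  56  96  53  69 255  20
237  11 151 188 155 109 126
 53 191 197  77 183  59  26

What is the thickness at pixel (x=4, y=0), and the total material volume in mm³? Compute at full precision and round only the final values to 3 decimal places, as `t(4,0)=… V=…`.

t(4,0)=3.069 V=270.640

span = t_max - t_min = 4.04 - 0.4 = 3.640
L(4,0) = 187, L_eff = 1 - 187/255 = 0.266667 (inverted)
t(4,0) = 4.04 - 3.640·0.266667 = 3.069
Σt over all 6·7 pixels = 563374/6375 ≈ 88.3723922
V = pitch²·Σt = 1.75²·563374/6375 = 270.640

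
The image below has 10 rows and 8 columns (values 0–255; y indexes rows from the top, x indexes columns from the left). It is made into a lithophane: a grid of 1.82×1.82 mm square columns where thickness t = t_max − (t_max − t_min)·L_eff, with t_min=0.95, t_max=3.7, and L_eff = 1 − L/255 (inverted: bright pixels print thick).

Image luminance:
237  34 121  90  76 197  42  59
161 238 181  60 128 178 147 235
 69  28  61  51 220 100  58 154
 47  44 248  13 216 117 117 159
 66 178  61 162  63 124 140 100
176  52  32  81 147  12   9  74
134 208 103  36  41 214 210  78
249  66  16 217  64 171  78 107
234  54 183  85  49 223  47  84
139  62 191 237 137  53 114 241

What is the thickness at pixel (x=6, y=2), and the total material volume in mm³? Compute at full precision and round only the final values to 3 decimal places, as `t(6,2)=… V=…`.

span = t_max - t_min = 3.7 - 0.95 = 2.750
L(6,2) = 58, L_eff = 1 - 58/255 = 0.772549 (inverted)
t(6,2) = 3.7 - 2.750·0.772549 = 1.575
Σt over all 10·8 pixels = 45472/255 ≈ 178.3215686
V = pitch²·Σt = 1.82²·45472/255 = 590.672

t(6,2)=1.575 V=590.672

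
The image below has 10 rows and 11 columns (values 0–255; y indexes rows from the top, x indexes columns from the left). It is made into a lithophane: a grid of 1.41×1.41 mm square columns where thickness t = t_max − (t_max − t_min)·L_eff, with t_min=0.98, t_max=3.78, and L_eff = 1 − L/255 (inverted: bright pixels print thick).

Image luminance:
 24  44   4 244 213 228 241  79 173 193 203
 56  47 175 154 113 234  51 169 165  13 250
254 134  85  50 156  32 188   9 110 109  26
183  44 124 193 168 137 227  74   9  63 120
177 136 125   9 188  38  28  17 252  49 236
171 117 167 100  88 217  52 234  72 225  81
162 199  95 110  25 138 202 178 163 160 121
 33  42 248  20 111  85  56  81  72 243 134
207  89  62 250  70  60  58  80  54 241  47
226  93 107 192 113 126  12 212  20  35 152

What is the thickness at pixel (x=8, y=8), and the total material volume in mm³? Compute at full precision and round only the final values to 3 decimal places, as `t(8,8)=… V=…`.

t(8,8)=1.573 V=509.701

span = t_max - t_min = 3.78 - 0.98 = 2.800
L(8,8) = 54, L_eff = 1 - 54/255 = 0.788235 (inverted)
t(8,8) = 3.78 - 2.800·0.788235 = 1.573
Σt over all 10·11 pixels = 326879/1275 ≈ 256.3756863
V = pitch²·Σt = 1.41²·326879/1275 = 509.701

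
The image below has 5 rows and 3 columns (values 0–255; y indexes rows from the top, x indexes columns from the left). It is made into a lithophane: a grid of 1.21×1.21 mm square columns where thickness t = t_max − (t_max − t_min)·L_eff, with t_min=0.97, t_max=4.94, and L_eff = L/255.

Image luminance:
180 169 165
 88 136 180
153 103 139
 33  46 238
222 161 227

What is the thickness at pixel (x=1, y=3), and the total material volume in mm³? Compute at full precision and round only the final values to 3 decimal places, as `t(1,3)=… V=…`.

span = t_max - t_min = 4.94 - 0.97 = 3.970
L(1,3) = 46, L_eff = 46/255 = 0.180392
t(1,3) = 4.94 - 3.970·0.180392 = 4.224
Σt over all 5·3 pixels = 100027/2550 ≈ 39.2262745
V = pitch²·Σt = 1.21²·100027/2550 = 57.431

t(1,3)=4.224 V=57.431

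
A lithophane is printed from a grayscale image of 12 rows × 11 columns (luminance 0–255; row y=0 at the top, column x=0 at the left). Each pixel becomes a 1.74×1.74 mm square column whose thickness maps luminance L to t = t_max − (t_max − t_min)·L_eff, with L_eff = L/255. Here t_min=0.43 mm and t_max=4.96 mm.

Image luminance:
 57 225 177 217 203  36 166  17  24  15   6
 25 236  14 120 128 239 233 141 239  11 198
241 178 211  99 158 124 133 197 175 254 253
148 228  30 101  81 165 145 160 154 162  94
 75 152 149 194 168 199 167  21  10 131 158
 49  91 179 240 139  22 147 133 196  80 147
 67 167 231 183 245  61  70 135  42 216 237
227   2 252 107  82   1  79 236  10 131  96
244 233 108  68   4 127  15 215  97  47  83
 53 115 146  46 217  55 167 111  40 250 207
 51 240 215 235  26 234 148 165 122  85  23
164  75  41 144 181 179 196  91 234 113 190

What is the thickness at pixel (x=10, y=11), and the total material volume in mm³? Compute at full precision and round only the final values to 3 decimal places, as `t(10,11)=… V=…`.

t(10,11)=1.585 V=1027.987

span = t_max - t_min = 4.96 - 0.43 = 4.530
L(10,11) = 190, L_eff = 190/255 = 0.745098
t(10,11) = 4.96 - 4.530·0.745098 = 1.585
Σt over all 12·11 pixels = 1443039/4250 ≈ 339.5385882
V = pitch²·Σt = 1.74²·1443039/4250 = 1027.987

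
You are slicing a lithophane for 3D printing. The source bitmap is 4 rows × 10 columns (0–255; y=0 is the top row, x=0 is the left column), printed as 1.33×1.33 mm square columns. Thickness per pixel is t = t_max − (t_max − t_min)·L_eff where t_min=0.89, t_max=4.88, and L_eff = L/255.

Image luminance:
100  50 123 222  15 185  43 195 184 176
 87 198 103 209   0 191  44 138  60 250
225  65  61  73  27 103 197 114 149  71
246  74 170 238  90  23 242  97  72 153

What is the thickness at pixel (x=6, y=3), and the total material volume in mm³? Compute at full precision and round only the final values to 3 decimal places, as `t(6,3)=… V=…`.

span = t_max - t_min = 4.88 - 0.89 = 3.990
L(6,3) = 242, L_eff = 242/255 = 0.949020
t(6,3) = 4.88 - 3.990·0.949020 = 1.093
Σt over all 4·10 pixels = 985821/8500 ≈ 115.9789412
V = pitch²·Σt = 1.33²·985821/8500 = 205.155

t(6,3)=1.093 V=205.155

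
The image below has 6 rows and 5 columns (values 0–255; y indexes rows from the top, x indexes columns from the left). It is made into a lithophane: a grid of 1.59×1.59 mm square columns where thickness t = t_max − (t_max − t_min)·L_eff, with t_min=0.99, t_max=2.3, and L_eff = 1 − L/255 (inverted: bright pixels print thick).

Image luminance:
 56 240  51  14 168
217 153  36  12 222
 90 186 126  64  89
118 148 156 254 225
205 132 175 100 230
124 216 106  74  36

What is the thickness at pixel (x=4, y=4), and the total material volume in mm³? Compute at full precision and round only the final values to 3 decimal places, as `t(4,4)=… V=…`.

span = t_max - t_min = 2.3 - 0.99 = 1.310
L(4,4) = 230, L_eff = 1 - 230/255 = 0.098039 (inverted)
t(4,4) = 2.3 - 1.310·0.098039 = 2.172
Σt over all 6·5 pixels = 428121/8500 ≈ 50.3671765
V = pitch²·Σt = 1.59²·428121/8500 = 127.333

t(4,4)=2.172 V=127.333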